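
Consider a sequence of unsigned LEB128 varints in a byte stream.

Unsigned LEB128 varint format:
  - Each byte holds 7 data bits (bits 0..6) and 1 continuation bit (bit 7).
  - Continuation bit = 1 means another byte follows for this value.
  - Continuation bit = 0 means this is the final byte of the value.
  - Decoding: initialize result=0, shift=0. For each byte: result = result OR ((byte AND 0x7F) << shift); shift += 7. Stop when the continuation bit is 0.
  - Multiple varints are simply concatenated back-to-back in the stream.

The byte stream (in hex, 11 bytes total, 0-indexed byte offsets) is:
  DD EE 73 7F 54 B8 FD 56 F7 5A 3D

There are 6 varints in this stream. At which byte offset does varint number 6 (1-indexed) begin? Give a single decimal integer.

Answer: 10

Derivation:
  byte[0]=0xDD cont=1 payload=0x5D=93: acc |= 93<<0 -> acc=93 shift=7
  byte[1]=0xEE cont=1 payload=0x6E=110: acc |= 110<<7 -> acc=14173 shift=14
  byte[2]=0x73 cont=0 payload=0x73=115: acc |= 115<<14 -> acc=1898333 shift=21 [end]
Varint 1: bytes[0:3] = DD EE 73 -> value 1898333 (3 byte(s))
  byte[3]=0x7F cont=0 payload=0x7F=127: acc |= 127<<0 -> acc=127 shift=7 [end]
Varint 2: bytes[3:4] = 7F -> value 127 (1 byte(s))
  byte[4]=0x54 cont=0 payload=0x54=84: acc |= 84<<0 -> acc=84 shift=7 [end]
Varint 3: bytes[4:5] = 54 -> value 84 (1 byte(s))
  byte[5]=0xB8 cont=1 payload=0x38=56: acc |= 56<<0 -> acc=56 shift=7
  byte[6]=0xFD cont=1 payload=0x7D=125: acc |= 125<<7 -> acc=16056 shift=14
  byte[7]=0x56 cont=0 payload=0x56=86: acc |= 86<<14 -> acc=1425080 shift=21 [end]
Varint 4: bytes[5:8] = B8 FD 56 -> value 1425080 (3 byte(s))
  byte[8]=0xF7 cont=1 payload=0x77=119: acc |= 119<<0 -> acc=119 shift=7
  byte[9]=0x5A cont=0 payload=0x5A=90: acc |= 90<<7 -> acc=11639 shift=14 [end]
Varint 5: bytes[8:10] = F7 5A -> value 11639 (2 byte(s))
  byte[10]=0x3D cont=0 payload=0x3D=61: acc |= 61<<0 -> acc=61 shift=7 [end]
Varint 6: bytes[10:11] = 3D -> value 61 (1 byte(s))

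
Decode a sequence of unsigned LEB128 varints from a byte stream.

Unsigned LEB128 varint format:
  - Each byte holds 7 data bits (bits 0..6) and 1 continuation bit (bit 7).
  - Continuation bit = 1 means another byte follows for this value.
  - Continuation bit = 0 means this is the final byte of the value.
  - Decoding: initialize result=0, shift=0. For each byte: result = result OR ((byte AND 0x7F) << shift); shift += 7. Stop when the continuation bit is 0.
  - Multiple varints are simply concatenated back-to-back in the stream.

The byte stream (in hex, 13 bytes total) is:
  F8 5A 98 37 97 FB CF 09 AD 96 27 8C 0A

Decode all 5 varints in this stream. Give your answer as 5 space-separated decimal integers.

Answer: 11640 7064 20184471 641837 1292

Derivation:
  byte[0]=0xF8 cont=1 payload=0x78=120: acc |= 120<<0 -> acc=120 shift=7
  byte[1]=0x5A cont=0 payload=0x5A=90: acc |= 90<<7 -> acc=11640 shift=14 [end]
Varint 1: bytes[0:2] = F8 5A -> value 11640 (2 byte(s))
  byte[2]=0x98 cont=1 payload=0x18=24: acc |= 24<<0 -> acc=24 shift=7
  byte[3]=0x37 cont=0 payload=0x37=55: acc |= 55<<7 -> acc=7064 shift=14 [end]
Varint 2: bytes[2:4] = 98 37 -> value 7064 (2 byte(s))
  byte[4]=0x97 cont=1 payload=0x17=23: acc |= 23<<0 -> acc=23 shift=7
  byte[5]=0xFB cont=1 payload=0x7B=123: acc |= 123<<7 -> acc=15767 shift=14
  byte[6]=0xCF cont=1 payload=0x4F=79: acc |= 79<<14 -> acc=1310103 shift=21
  byte[7]=0x09 cont=0 payload=0x09=9: acc |= 9<<21 -> acc=20184471 shift=28 [end]
Varint 3: bytes[4:8] = 97 FB CF 09 -> value 20184471 (4 byte(s))
  byte[8]=0xAD cont=1 payload=0x2D=45: acc |= 45<<0 -> acc=45 shift=7
  byte[9]=0x96 cont=1 payload=0x16=22: acc |= 22<<7 -> acc=2861 shift=14
  byte[10]=0x27 cont=0 payload=0x27=39: acc |= 39<<14 -> acc=641837 shift=21 [end]
Varint 4: bytes[8:11] = AD 96 27 -> value 641837 (3 byte(s))
  byte[11]=0x8C cont=1 payload=0x0C=12: acc |= 12<<0 -> acc=12 shift=7
  byte[12]=0x0A cont=0 payload=0x0A=10: acc |= 10<<7 -> acc=1292 shift=14 [end]
Varint 5: bytes[11:13] = 8C 0A -> value 1292 (2 byte(s))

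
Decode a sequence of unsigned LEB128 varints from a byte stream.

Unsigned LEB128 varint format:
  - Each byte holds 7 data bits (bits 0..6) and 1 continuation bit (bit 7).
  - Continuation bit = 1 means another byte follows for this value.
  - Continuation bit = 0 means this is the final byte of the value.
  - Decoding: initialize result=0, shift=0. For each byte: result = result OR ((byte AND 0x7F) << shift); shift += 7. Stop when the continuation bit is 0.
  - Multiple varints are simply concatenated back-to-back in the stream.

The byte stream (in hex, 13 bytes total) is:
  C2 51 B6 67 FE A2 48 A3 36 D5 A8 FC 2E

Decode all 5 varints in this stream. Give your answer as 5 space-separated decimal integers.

  byte[0]=0xC2 cont=1 payload=0x42=66: acc |= 66<<0 -> acc=66 shift=7
  byte[1]=0x51 cont=0 payload=0x51=81: acc |= 81<<7 -> acc=10434 shift=14 [end]
Varint 1: bytes[0:2] = C2 51 -> value 10434 (2 byte(s))
  byte[2]=0xB6 cont=1 payload=0x36=54: acc |= 54<<0 -> acc=54 shift=7
  byte[3]=0x67 cont=0 payload=0x67=103: acc |= 103<<7 -> acc=13238 shift=14 [end]
Varint 2: bytes[2:4] = B6 67 -> value 13238 (2 byte(s))
  byte[4]=0xFE cont=1 payload=0x7E=126: acc |= 126<<0 -> acc=126 shift=7
  byte[5]=0xA2 cont=1 payload=0x22=34: acc |= 34<<7 -> acc=4478 shift=14
  byte[6]=0x48 cont=0 payload=0x48=72: acc |= 72<<14 -> acc=1184126 shift=21 [end]
Varint 3: bytes[4:7] = FE A2 48 -> value 1184126 (3 byte(s))
  byte[7]=0xA3 cont=1 payload=0x23=35: acc |= 35<<0 -> acc=35 shift=7
  byte[8]=0x36 cont=0 payload=0x36=54: acc |= 54<<7 -> acc=6947 shift=14 [end]
Varint 4: bytes[7:9] = A3 36 -> value 6947 (2 byte(s))
  byte[9]=0xD5 cont=1 payload=0x55=85: acc |= 85<<0 -> acc=85 shift=7
  byte[10]=0xA8 cont=1 payload=0x28=40: acc |= 40<<7 -> acc=5205 shift=14
  byte[11]=0xFC cont=1 payload=0x7C=124: acc |= 124<<14 -> acc=2036821 shift=21
  byte[12]=0x2E cont=0 payload=0x2E=46: acc |= 46<<21 -> acc=98505813 shift=28 [end]
Varint 5: bytes[9:13] = D5 A8 FC 2E -> value 98505813 (4 byte(s))

Answer: 10434 13238 1184126 6947 98505813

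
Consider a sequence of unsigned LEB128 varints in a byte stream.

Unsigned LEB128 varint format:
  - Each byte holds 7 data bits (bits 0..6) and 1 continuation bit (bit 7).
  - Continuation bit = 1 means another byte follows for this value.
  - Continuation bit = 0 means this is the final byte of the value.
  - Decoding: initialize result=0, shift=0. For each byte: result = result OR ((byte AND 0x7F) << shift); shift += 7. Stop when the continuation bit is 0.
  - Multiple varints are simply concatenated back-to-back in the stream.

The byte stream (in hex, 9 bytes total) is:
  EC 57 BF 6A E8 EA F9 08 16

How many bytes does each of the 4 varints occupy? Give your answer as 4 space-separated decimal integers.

Answer: 2 2 4 1

Derivation:
  byte[0]=0xEC cont=1 payload=0x6C=108: acc |= 108<<0 -> acc=108 shift=7
  byte[1]=0x57 cont=0 payload=0x57=87: acc |= 87<<7 -> acc=11244 shift=14 [end]
Varint 1: bytes[0:2] = EC 57 -> value 11244 (2 byte(s))
  byte[2]=0xBF cont=1 payload=0x3F=63: acc |= 63<<0 -> acc=63 shift=7
  byte[3]=0x6A cont=0 payload=0x6A=106: acc |= 106<<7 -> acc=13631 shift=14 [end]
Varint 2: bytes[2:4] = BF 6A -> value 13631 (2 byte(s))
  byte[4]=0xE8 cont=1 payload=0x68=104: acc |= 104<<0 -> acc=104 shift=7
  byte[5]=0xEA cont=1 payload=0x6A=106: acc |= 106<<7 -> acc=13672 shift=14
  byte[6]=0xF9 cont=1 payload=0x79=121: acc |= 121<<14 -> acc=1996136 shift=21
  byte[7]=0x08 cont=0 payload=0x08=8: acc |= 8<<21 -> acc=18773352 shift=28 [end]
Varint 3: bytes[4:8] = E8 EA F9 08 -> value 18773352 (4 byte(s))
  byte[8]=0x16 cont=0 payload=0x16=22: acc |= 22<<0 -> acc=22 shift=7 [end]
Varint 4: bytes[8:9] = 16 -> value 22 (1 byte(s))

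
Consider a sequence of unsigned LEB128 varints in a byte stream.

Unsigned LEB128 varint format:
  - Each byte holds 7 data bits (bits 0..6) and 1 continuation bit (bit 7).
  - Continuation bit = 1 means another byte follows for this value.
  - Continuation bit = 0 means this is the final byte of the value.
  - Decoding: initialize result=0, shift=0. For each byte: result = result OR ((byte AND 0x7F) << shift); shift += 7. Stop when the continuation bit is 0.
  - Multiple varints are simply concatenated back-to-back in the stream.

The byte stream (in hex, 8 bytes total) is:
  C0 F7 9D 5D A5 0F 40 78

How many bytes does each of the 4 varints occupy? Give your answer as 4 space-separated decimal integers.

  byte[0]=0xC0 cont=1 payload=0x40=64: acc |= 64<<0 -> acc=64 shift=7
  byte[1]=0xF7 cont=1 payload=0x77=119: acc |= 119<<7 -> acc=15296 shift=14
  byte[2]=0x9D cont=1 payload=0x1D=29: acc |= 29<<14 -> acc=490432 shift=21
  byte[3]=0x5D cont=0 payload=0x5D=93: acc |= 93<<21 -> acc=195525568 shift=28 [end]
Varint 1: bytes[0:4] = C0 F7 9D 5D -> value 195525568 (4 byte(s))
  byte[4]=0xA5 cont=1 payload=0x25=37: acc |= 37<<0 -> acc=37 shift=7
  byte[5]=0x0F cont=0 payload=0x0F=15: acc |= 15<<7 -> acc=1957 shift=14 [end]
Varint 2: bytes[4:6] = A5 0F -> value 1957 (2 byte(s))
  byte[6]=0x40 cont=0 payload=0x40=64: acc |= 64<<0 -> acc=64 shift=7 [end]
Varint 3: bytes[6:7] = 40 -> value 64 (1 byte(s))
  byte[7]=0x78 cont=0 payload=0x78=120: acc |= 120<<0 -> acc=120 shift=7 [end]
Varint 4: bytes[7:8] = 78 -> value 120 (1 byte(s))

Answer: 4 2 1 1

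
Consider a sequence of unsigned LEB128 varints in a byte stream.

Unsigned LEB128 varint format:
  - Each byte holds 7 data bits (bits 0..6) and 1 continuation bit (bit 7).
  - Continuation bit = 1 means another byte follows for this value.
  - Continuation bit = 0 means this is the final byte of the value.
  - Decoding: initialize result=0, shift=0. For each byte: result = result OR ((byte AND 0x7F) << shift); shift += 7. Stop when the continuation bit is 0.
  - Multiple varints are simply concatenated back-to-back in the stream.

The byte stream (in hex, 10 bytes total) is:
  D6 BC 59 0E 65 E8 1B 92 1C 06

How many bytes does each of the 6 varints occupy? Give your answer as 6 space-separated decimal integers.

  byte[0]=0xD6 cont=1 payload=0x56=86: acc |= 86<<0 -> acc=86 shift=7
  byte[1]=0xBC cont=1 payload=0x3C=60: acc |= 60<<7 -> acc=7766 shift=14
  byte[2]=0x59 cont=0 payload=0x59=89: acc |= 89<<14 -> acc=1465942 shift=21 [end]
Varint 1: bytes[0:3] = D6 BC 59 -> value 1465942 (3 byte(s))
  byte[3]=0x0E cont=0 payload=0x0E=14: acc |= 14<<0 -> acc=14 shift=7 [end]
Varint 2: bytes[3:4] = 0E -> value 14 (1 byte(s))
  byte[4]=0x65 cont=0 payload=0x65=101: acc |= 101<<0 -> acc=101 shift=7 [end]
Varint 3: bytes[4:5] = 65 -> value 101 (1 byte(s))
  byte[5]=0xE8 cont=1 payload=0x68=104: acc |= 104<<0 -> acc=104 shift=7
  byte[6]=0x1B cont=0 payload=0x1B=27: acc |= 27<<7 -> acc=3560 shift=14 [end]
Varint 4: bytes[5:7] = E8 1B -> value 3560 (2 byte(s))
  byte[7]=0x92 cont=1 payload=0x12=18: acc |= 18<<0 -> acc=18 shift=7
  byte[8]=0x1C cont=0 payload=0x1C=28: acc |= 28<<7 -> acc=3602 shift=14 [end]
Varint 5: bytes[7:9] = 92 1C -> value 3602 (2 byte(s))
  byte[9]=0x06 cont=0 payload=0x06=6: acc |= 6<<0 -> acc=6 shift=7 [end]
Varint 6: bytes[9:10] = 06 -> value 6 (1 byte(s))

Answer: 3 1 1 2 2 1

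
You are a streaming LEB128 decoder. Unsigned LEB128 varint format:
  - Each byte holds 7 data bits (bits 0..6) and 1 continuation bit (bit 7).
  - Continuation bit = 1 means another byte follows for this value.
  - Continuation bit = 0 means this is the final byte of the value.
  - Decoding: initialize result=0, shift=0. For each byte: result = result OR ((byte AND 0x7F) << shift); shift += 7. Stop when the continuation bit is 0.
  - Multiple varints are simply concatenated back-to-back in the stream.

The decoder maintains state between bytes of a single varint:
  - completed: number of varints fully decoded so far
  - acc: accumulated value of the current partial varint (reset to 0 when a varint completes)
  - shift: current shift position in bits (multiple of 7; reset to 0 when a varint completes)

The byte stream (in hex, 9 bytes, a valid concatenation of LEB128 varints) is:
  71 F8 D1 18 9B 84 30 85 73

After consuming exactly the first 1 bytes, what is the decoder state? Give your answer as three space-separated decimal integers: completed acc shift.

byte[0]=0x71 cont=0 payload=0x71: varint #1 complete (value=113); reset -> completed=1 acc=0 shift=0

Answer: 1 0 0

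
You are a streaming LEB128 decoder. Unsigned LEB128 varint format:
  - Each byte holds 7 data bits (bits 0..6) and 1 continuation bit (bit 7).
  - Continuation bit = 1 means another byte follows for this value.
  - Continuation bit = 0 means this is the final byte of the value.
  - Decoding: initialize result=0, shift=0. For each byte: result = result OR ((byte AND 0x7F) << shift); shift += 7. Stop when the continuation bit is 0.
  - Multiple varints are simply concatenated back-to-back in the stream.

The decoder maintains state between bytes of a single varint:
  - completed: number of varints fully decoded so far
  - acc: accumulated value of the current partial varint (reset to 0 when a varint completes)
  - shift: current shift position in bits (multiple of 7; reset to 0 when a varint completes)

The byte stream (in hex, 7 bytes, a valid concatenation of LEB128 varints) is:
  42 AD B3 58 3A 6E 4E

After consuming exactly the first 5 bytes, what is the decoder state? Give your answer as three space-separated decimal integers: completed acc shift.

byte[0]=0x42 cont=0 payload=0x42: varint #1 complete (value=66); reset -> completed=1 acc=0 shift=0
byte[1]=0xAD cont=1 payload=0x2D: acc |= 45<<0 -> completed=1 acc=45 shift=7
byte[2]=0xB3 cont=1 payload=0x33: acc |= 51<<7 -> completed=1 acc=6573 shift=14
byte[3]=0x58 cont=0 payload=0x58: varint #2 complete (value=1448365); reset -> completed=2 acc=0 shift=0
byte[4]=0x3A cont=0 payload=0x3A: varint #3 complete (value=58); reset -> completed=3 acc=0 shift=0

Answer: 3 0 0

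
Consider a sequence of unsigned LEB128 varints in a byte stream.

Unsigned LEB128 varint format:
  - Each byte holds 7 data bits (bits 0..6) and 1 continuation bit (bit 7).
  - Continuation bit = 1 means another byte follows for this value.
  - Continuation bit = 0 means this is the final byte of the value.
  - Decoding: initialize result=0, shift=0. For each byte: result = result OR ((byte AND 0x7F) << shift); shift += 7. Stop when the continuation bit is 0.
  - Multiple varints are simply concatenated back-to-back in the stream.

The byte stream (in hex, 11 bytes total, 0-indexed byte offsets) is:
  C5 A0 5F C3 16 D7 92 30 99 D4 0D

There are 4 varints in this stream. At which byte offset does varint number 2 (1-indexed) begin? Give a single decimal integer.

Answer: 3

Derivation:
  byte[0]=0xC5 cont=1 payload=0x45=69: acc |= 69<<0 -> acc=69 shift=7
  byte[1]=0xA0 cont=1 payload=0x20=32: acc |= 32<<7 -> acc=4165 shift=14
  byte[2]=0x5F cont=0 payload=0x5F=95: acc |= 95<<14 -> acc=1560645 shift=21 [end]
Varint 1: bytes[0:3] = C5 A0 5F -> value 1560645 (3 byte(s))
  byte[3]=0xC3 cont=1 payload=0x43=67: acc |= 67<<0 -> acc=67 shift=7
  byte[4]=0x16 cont=0 payload=0x16=22: acc |= 22<<7 -> acc=2883 shift=14 [end]
Varint 2: bytes[3:5] = C3 16 -> value 2883 (2 byte(s))
  byte[5]=0xD7 cont=1 payload=0x57=87: acc |= 87<<0 -> acc=87 shift=7
  byte[6]=0x92 cont=1 payload=0x12=18: acc |= 18<<7 -> acc=2391 shift=14
  byte[7]=0x30 cont=0 payload=0x30=48: acc |= 48<<14 -> acc=788823 shift=21 [end]
Varint 3: bytes[5:8] = D7 92 30 -> value 788823 (3 byte(s))
  byte[8]=0x99 cont=1 payload=0x19=25: acc |= 25<<0 -> acc=25 shift=7
  byte[9]=0xD4 cont=1 payload=0x54=84: acc |= 84<<7 -> acc=10777 shift=14
  byte[10]=0x0D cont=0 payload=0x0D=13: acc |= 13<<14 -> acc=223769 shift=21 [end]
Varint 4: bytes[8:11] = 99 D4 0D -> value 223769 (3 byte(s))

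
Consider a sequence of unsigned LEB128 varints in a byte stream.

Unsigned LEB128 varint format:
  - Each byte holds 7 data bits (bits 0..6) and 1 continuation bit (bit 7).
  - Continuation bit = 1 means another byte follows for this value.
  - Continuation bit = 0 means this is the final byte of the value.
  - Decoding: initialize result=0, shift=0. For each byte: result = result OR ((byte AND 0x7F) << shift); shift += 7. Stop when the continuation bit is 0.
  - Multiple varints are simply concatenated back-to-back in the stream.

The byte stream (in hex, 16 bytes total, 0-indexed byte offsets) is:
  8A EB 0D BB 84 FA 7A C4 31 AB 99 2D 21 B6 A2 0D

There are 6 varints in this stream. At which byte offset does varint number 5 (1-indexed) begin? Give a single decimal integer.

Answer: 12

Derivation:
  byte[0]=0x8A cont=1 payload=0x0A=10: acc |= 10<<0 -> acc=10 shift=7
  byte[1]=0xEB cont=1 payload=0x6B=107: acc |= 107<<7 -> acc=13706 shift=14
  byte[2]=0x0D cont=0 payload=0x0D=13: acc |= 13<<14 -> acc=226698 shift=21 [end]
Varint 1: bytes[0:3] = 8A EB 0D -> value 226698 (3 byte(s))
  byte[3]=0xBB cont=1 payload=0x3B=59: acc |= 59<<0 -> acc=59 shift=7
  byte[4]=0x84 cont=1 payload=0x04=4: acc |= 4<<7 -> acc=571 shift=14
  byte[5]=0xFA cont=1 payload=0x7A=122: acc |= 122<<14 -> acc=1999419 shift=21
  byte[6]=0x7A cont=0 payload=0x7A=122: acc |= 122<<21 -> acc=257851963 shift=28 [end]
Varint 2: bytes[3:7] = BB 84 FA 7A -> value 257851963 (4 byte(s))
  byte[7]=0xC4 cont=1 payload=0x44=68: acc |= 68<<0 -> acc=68 shift=7
  byte[8]=0x31 cont=0 payload=0x31=49: acc |= 49<<7 -> acc=6340 shift=14 [end]
Varint 3: bytes[7:9] = C4 31 -> value 6340 (2 byte(s))
  byte[9]=0xAB cont=1 payload=0x2B=43: acc |= 43<<0 -> acc=43 shift=7
  byte[10]=0x99 cont=1 payload=0x19=25: acc |= 25<<7 -> acc=3243 shift=14
  byte[11]=0x2D cont=0 payload=0x2D=45: acc |= 45<<14 -> acc=740523 shift=21 [end]
Varint 4: bytes[9:12] = AB 99 2D -> value 740523 (3 byte(s))
  byte[12]=0x21 cont=0 payload=0x21=33: acc |= 33<<0 -> acc=33 shift=7 [end]
Varint 5: bytes[12:13] = 21 -> value 33 (1 byte(s))
  byte[13]=0xB6 cont=1 payload=0x36=54: acc |= 54<<0 -> acc=54 shift=7
  byte[14]=0xA2 cont=1 payload=0x22=34: acc |= 34<<7 -> acc=4406 shift=14
  byte[15]=0x0D cont=0 payload=0x0D=13: acc |= 13<<14 -> acc=217398 shift=21 [end]
Varint 6: bytes[13:16] = B6 A2 0D -> value 217398 (3 byte(s))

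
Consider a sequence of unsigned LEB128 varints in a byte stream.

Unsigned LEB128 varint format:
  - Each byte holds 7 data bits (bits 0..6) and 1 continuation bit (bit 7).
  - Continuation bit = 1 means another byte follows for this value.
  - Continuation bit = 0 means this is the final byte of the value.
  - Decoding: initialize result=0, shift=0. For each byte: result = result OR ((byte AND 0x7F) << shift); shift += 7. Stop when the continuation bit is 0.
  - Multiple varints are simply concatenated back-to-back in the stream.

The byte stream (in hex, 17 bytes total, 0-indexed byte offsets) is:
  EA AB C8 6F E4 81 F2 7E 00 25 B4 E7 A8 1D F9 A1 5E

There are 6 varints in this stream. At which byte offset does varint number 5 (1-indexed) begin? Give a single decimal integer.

Answer: 10

Derivation:
  byte[0]=0xEA cont=1 payload=0x6A=106: acc |= 106<<0 -> acc=106 shift=7
  byte[1]=0xAB cont=1 payload=0x2B=43: acc |= 43<<7 -> acc=5610 shift=14
  byte[2]=0xC8 cont=1 payload=0x48=72: acc |= 72<<14 -> acc=1185258 shift=21
  byte[3]=0x6F cont=0 payload=0x6F=111: acc |= 111<<21 -> acc=233969130 shift=28 [end]
Varint 1: bytes[0:4] = EA AB C8 6F -> value 233969130 (4 byte(s))
  byte[4]=0xE4 cont=1 payload=0x64=100: acc |= 100<<0 -> acc=100 shift=7
  byte[5]=0x81 cont=1 payload=0x01=1: acc |= 1<<7 -> acc=228 shift=14
  byte[6]=0xF2 cont=1 payload=0x72=114: acc |= 114<<14 -> acc=1868004 shift=21
  byte[7]=0x7E cont=0 payload=0x7E=126: acc |= 126<<21 -> acc=266109156 shift=28 [end]
Varint 2: bytes[4:8] = E4 81 F2 7E -> value 266109156 (4 byte(s))
  byte[8]=0x00 cont=0 payload=0x00=0: acc |= 0<<0 -> acc=0 shift=7 [end]
Varint 3: bytes[8:9] = 00 -> value 0 (1 byte(s))
  byte[9]=0x25 cont=0 payload=0x25=37: acc |= 37<<0 -> acc=37 shift=7 [end]
Varint 4: bytes[9:10] = 25 -> value 37 (1 byte(s))
  byte[10]=0xB4 cont=1 payload=0x34=52: acc |= 52<<0 -> acc=52 shift=7
  byte[11]=0xE7 cont=1 payload=0x67=103: acc |= 103<<7 -> acc=13236 shift=14
  byte[12]=0xA8 cont=1 payload=0x28=40: acc |= 40<<14 -> acc=668596 shift=21
  byte[13]=0x1D cont=0 payload=0x1D=29: acc |= 29<<21 -> acc=61486004 shift=28 [end]
Varint 5: bytes[10:14] = B4 E7 A8 1D -> value 61486004 (4 byte(s))
  byte[14]=0xF9 cont=1 payload=0x79=121: acc |= 121<<0 -> acc=121 shift=7
  byte[15]=0xA1 cont=1 payload=0x21=33: acc |= 33<<7 -> acc=4345 shift=14
  byte[16]=0x5E cont=0 payload=0x5E=94: acc |= 94<<14 -> acc=1544441 shift=21 [end]
Varint 6: bytes[14:17] = F9 A1 5E -> value 1544441 (3 byte(s))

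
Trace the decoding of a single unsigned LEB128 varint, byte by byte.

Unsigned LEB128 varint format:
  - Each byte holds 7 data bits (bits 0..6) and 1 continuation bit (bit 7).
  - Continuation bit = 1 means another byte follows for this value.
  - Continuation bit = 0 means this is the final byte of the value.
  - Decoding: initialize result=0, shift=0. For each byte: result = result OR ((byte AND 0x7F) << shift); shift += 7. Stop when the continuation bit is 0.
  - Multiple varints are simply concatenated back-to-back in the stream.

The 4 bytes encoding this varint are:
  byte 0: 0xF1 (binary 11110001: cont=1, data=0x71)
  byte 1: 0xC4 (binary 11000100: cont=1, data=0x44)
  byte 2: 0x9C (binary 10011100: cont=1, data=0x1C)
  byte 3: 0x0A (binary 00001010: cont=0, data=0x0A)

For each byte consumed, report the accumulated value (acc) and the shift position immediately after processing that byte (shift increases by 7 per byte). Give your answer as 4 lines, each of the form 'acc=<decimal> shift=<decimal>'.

byte 0=0xF1: payload=0x71=113, contrib = 113<<0 = 113; acc -> 113, shift -> 7
byte 1=0xC4: payload=0x44=68, contrib = 68<<7 = 8704; acc -> 8817, shift -> 14
byte 2=0x9C: payload=0x1C=28, contrib = 28<<14 = 458752; acc -> 467569, shift -> 21
byte 3=0x0A: payload=0x0A=10, contrib = 10<<21 = 20971520; acc -> 21439089, shift -> 28

Answer: acc=113 shift=7
acc=8817 shift=14
acc=467569 shift=21
acc=21439089 shift=28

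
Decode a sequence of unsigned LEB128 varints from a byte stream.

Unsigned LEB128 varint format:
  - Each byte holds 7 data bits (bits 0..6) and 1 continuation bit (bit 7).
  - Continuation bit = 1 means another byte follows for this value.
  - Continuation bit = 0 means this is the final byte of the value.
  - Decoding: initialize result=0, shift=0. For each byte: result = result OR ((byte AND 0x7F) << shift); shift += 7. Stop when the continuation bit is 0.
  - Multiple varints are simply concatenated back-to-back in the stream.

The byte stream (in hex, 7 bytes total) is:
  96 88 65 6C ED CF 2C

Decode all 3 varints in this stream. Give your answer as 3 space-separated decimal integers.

Answer: 1655830 108 731117

Derivation:
  byte[0]=0x96 cont=1 payload=0x16=22: acc |= 22<<0 -> acc=22 shift=7
  byte[1]=0x88 cont=1 payload=0x08=8: acc |= 8<<7 -> acc=1046 shift=14
  byte[2]=0x65 cont=0 payload=0x65=101: acc |= 101<<14 -> acc=1655830 shift=21 [end]
Varint 1: bytes[0:3] = 96 88 65 -> value 1655830 (3 byte(s))
  byte[3]=0x6C cont=0 payload=0x6C=108: acc |= 108<<0 -> acc=108 shift=7 [end]
Varint 2: bytes[3:4] = 6C -> value 108 (1 byte(s))
  byte[4]=0xED cont=1 payload=0x6D=109: acc |= 109<<0 -> acc=109 shift=7
  byte[5]=0xCF cont=1 payload=0x4F=79: acc |= 79<<7 -> acc=10221 shift=14
  byte[6]=0x2C cont=0 payload=0x2C=44: acc |= 44<<14 -> acc=731117 shift=21 [end]
Varint 3: bytes[4:7] = ED CF 2C -> value 731117 (3 byte(s))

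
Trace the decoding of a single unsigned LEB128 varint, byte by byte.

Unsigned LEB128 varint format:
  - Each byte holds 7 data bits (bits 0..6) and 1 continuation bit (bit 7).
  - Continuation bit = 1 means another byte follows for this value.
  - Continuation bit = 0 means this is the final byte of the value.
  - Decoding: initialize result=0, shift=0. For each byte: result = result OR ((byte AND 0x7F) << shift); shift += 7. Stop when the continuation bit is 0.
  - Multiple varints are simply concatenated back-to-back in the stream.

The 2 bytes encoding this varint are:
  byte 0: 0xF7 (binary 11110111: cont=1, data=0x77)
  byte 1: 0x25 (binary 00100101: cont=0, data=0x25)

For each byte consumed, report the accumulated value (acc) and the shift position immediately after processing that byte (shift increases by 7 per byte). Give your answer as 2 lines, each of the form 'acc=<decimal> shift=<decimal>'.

Answer: acc=119 shift=7
acc=4855 shift=14

Derivation:
byte 0=0xF7: payload=0x77=119, contrib = 119<<0 = 119; acc -> 119, shift -> 7
byte 1=0x25: payload=0x25=37, contrib = 37<<7 = 4736; acc -> 4855, shift -> 14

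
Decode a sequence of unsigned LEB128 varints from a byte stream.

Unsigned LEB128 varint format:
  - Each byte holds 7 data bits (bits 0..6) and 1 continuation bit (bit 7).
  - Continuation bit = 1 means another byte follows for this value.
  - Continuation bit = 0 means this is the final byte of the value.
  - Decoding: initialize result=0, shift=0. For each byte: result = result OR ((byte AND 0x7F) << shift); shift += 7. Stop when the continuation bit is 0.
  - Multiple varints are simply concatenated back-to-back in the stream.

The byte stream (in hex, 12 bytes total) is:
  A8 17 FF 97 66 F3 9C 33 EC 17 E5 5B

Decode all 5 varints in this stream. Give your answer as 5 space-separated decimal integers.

Answer: 2984 1674239 839283 3052 11749

Derivation:
  byte[0]=0xA8 cont=1 payload=0x28=40: acc |= 40<<0 -> acc=40 shift=7
  byte[1]=0x17 cont=0 payload=0x17=23: acc |= 23<<7 -> acc=2984 shift=14 [end]
Varint 1: bytes[0:2] = A8 17 -> value 2984 (2 byte(s))
  byte[2]=0xFF cont=1 payload=0x7F=127: acc |= 127<<0 -> acc=127 shift=7
  byte[3]=0x97 cont=1 payload=0x17=23: acc |= 23<<7 -> acc=3071 shift=14
  byte[4]=0x66 cont=0 payload=0x66=102: acc |= 102<<14 -> acc=1674239 shift=21 [end]
Varint 2: bytes[2:5] = FF 97 66 -> value 1674239 (3 byte(s))
  byte[5]=0xF3 cont=1 payload=0x73=115: acc |= 115<<0 -> acc=115 shift=7
  byte[6]=0x9C cont=1 payload=0x1C=28: acc |= 28<<7 -> acc=3699 shift=14
  byte[7]=0x33 cont=0 payload=0x33=51: acc |= 51<<14 -> acc=839283 shift=21 [end]
Varint 3: bytes[5:8] = F3 9C 33 -> value 839283 (3 byte(s))
  byte[8]=0xEC cont=1 payload=0x6C=108: acc |= 108<<0 -> acc=108 shift=7
  byte[9]=0x17 cont=0 payload=0x17=23: acc |= 23<<7 -> acc=3052 shift=14 [end]
Varint 4: bytes[8:10] = EC 17 -> value 3052 (2 byte(s))
  byte[10]=0xE5 cont=1 payload=0x65=101: acc |= 101<<0 -> acc=101 shift=7
  byte[11]=0x5B cont=0 payload=0x5B=91: acc |= 91<<7 -> acc=11749 shift=14 [end]
Varint 5: bytes[10:12] = E5 5B -> value 11749 (2 byte(s))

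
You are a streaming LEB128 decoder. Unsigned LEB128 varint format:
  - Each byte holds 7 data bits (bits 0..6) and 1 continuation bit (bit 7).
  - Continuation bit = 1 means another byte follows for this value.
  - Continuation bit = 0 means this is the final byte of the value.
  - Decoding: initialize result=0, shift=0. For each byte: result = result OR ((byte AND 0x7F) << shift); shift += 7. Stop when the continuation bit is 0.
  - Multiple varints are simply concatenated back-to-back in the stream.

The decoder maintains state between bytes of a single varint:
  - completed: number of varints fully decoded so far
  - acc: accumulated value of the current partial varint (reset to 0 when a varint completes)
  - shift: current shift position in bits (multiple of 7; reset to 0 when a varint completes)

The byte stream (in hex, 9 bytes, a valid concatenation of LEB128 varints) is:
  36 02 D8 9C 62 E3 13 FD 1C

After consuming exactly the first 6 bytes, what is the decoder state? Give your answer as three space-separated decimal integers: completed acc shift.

Answer: 3 99 7

Derivation:
byte[0]=0x36 cont=0 payload=0x36: varint #1 complete (value=54); reset -> completed=1 acc=0 shift=0
byte[1]=0x02 cont=0 payload=0x02: varint #2 complete (value=2); reset -> completed=2 acc=0 shift=0
byte[2]=0xD8 cont=1 payload=0x58: acc |= 88<<0 -> completed=2 acc=88 shift=7
byte[3]=0x9C cont=1 payload=0x1C: acc |= 28<<7 -> completed=2 acc=3672 shift=14
byte[4]=0x62 cont=0 payload=0x62: varint #3 complete (value=1609304); reset -> completed=3 acc=0 shift=0
byte[5]=0xE3 cont=1 payload=0x63: acc |= 99<<0 -> completed=3 acc=99 shift=7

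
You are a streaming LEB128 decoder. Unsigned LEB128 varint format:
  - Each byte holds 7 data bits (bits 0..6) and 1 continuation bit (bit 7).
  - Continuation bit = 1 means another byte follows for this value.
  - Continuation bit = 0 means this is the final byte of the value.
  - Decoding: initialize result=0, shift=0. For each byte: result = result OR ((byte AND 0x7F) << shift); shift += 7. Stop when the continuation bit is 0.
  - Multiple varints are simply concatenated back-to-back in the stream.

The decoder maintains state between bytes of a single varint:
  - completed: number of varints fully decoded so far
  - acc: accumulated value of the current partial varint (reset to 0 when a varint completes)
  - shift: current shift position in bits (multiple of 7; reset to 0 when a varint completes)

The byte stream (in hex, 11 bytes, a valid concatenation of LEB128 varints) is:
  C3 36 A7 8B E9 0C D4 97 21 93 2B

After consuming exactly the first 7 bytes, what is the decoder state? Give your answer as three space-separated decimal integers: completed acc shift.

Answer: 2 84 7

Derivation:
byte[0]=0xC3 cont=1 payload=0x43: acc |= 67<<0 -> completed=0 acc=67 shift=7
byte[1]=0x36 cont=0 payload=0x36: varint #1 complete (value=6979); reset -> completed=1 acc=0 shift=0
byte[2]=0xA7 cont=1 payload=0x27: acc |= 39<<0 -> completed=1 acc=39 shift=7
byte[3]=0x8B cont=1 payload=0x0B: acc |= 11<<7 -> completed=1 acc=1447 shift=14
byte[4]=0xE9 cont=1 payload=0x69: acc |= 105<<14 -> completed=1 acc=1721767 shift=21
byte[5]=0x0C cont=0 payload=0x0C: varint #2 complete (value=26887591); reset -> completed=2 acc=0 shift=0
byte[6]=0xD4 cont=1 payload=0x54: acc |= 84<<0 -> completed=2 acc=84 shift=7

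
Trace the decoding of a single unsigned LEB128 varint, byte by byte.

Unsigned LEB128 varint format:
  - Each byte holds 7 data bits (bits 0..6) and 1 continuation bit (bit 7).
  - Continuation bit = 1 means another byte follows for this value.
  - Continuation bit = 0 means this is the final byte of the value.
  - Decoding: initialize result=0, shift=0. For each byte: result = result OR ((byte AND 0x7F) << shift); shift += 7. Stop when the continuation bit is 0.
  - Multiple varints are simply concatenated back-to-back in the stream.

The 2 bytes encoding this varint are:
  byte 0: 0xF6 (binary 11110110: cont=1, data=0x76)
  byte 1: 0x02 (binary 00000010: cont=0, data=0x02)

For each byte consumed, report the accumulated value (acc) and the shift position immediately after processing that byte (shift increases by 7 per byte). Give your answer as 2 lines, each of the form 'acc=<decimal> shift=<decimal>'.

Answer: acc=118 shift=7
acc=374 shift=14

Derivation:
byte 0=0xF6: payload=0x76=118, contrib = 118<<0 = 118; acc -> 118, shift -> 7
byte 1=0x02: payload=0x02=2, contrib = 2<<7 = 256; acc -> 374, shift -> 14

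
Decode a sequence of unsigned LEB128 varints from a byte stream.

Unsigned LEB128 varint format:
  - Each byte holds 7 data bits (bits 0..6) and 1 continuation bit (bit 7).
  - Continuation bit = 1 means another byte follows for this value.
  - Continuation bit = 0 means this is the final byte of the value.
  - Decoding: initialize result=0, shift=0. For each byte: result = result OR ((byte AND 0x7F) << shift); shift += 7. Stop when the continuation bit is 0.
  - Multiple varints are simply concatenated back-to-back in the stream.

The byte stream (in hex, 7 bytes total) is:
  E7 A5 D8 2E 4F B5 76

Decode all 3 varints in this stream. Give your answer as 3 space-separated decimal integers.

Answer: 97915623 79 15157

Derivation:
  byte[0]=0xE7 cont=1 payload=0x67=103: acc |= 103<<0 -> acc=103 shift=7
  byte[1]=0xA5 cont=1 payload=0x25=37: acc |= 37<<7 -> acc=4839 shift=14
  byte[2]=0xD8 cont=1 payload=0x58=88: acc |= 88<<14 -> acc=1446631 shift=21
  byte[3]=0x2E cont=0 payload=0x2E=46: acc |= 46<<21 -> acc=97915623 shift=28 [end]
Varint 1: bytes[0:4] = E7 A5 D8 2E -> value 97915623 (4 byte(s))
  byte[4]=0x4F cont=0 payload=0x4F=79: acc |= 79<<0 -> acc=79 shift=7 [end]
Varint 2: bytes[4:5] = 4F -> value 79 (1 byte(s))
  byte[5]=0xB5 cont=1 payload=0x35=53: acc |= 53<<0 -> acc=53 shift=7
  byte[6]=0x76 cont=0 payload=0x76=118: acc |= 118<<7 -> acc=15157 shift=14 [end]
Varint 3: bytes[5:7] = B5 76 -> value 15157 (2 byte(s))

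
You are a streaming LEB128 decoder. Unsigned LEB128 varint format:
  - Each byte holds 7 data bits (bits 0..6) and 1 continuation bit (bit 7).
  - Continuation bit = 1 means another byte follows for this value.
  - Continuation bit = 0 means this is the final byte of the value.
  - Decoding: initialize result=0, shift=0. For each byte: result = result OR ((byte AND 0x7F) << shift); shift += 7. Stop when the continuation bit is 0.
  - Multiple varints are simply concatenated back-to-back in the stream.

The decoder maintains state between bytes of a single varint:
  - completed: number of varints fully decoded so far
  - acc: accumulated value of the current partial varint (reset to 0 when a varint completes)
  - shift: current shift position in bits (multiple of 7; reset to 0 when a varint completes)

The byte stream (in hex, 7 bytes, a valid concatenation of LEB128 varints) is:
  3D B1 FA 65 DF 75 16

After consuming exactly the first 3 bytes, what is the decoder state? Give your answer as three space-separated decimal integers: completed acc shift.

byte[0]=0x3D cont=0 payload=0x3D: varint #1 complete (value=61); reset -> completed=1 acc=0 shift=0
byte[1]=0xB1 cont=1 payload=0x31: acc |= 49<<0 -> completed=1 acc=49 shift=7
byte[2]=0xFA cont=1 payload=0x7A: acc |= 122<<7 -> completed=1 acc=15665 shift=14

Answer: 1 15665 14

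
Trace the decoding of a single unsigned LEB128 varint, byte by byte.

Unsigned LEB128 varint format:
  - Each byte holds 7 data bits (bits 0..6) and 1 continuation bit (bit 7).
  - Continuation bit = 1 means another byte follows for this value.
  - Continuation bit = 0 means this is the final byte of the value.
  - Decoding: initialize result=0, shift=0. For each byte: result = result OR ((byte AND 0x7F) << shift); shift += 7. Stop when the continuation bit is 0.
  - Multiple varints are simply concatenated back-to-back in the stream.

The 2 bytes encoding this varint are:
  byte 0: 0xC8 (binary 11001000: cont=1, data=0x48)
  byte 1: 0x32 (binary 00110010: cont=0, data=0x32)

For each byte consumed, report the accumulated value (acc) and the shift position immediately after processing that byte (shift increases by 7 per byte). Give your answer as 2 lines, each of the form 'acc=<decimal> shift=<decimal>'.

byte 0=0xC8: payload=0x48=72, contrib = 72<<0 = 72; acc -> 72, shift -> 7
byte 1=0x32: payload=0x32=50, contrib = 50<<7 = 6400; acc -> 6472, shift -> 14

Answer: acc=72 shift=7
acc=6472 shift=14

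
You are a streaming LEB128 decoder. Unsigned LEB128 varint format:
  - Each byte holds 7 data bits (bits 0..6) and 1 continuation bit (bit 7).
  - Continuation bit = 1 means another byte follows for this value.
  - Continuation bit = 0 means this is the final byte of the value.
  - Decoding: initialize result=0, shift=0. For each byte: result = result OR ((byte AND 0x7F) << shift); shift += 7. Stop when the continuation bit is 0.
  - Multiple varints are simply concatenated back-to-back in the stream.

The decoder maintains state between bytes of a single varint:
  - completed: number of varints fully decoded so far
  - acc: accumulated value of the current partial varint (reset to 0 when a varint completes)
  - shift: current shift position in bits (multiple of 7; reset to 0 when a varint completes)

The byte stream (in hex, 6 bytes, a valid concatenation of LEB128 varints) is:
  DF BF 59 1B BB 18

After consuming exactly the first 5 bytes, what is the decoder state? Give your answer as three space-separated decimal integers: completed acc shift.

Answer: 2 59 7

Derivation:
byte[0]=0xDF cont=1 payload=0x5F: acc |= 95<<0 -> completed=0 acc=95 shift=7
byte[1]=0xBF cont=1 payload=0x3F: acc |= 63<<7 -> completed=0 acc=8159 shift=14
byte[2]=0x59 cont=0 payload=0x59: varint #1 complete (value=1466335); reset -> completed=1 acc=0 shift=0
byte[3]=0x1B cont=0 payload=0x1B: varint #2 complete (value=27); reset -> completed=2 acc=0 shift=0
byte[4]=0xBB cont=1 payload=0x3B: acc |= 59<<0 -> completed=2 acc=59 shift=7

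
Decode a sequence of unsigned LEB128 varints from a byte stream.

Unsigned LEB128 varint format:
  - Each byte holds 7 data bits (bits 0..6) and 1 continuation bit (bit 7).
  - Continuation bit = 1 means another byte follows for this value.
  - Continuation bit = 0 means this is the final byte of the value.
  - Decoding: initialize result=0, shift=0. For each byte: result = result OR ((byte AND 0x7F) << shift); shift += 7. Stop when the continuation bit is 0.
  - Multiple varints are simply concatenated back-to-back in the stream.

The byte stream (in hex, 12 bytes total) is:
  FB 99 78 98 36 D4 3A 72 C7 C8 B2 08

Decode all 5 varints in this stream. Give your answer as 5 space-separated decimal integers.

Answer: 1969403 6936 7508 114 17605703

Derivation:
  byte[0]=0xFB cont=1 payload=0x7B=123: acc |= 123<<0 -> acc=123 shift=7
  byte[1]=0x99 cont=1 payload=0x19=25: acc |= 25<<7 -> acc=3323 shift=14
  byte[2]=0x78 cont=0 payload=0x78=120: acc |= 120<<14 -> acc=1969403 shift=21 [end]
Varint 1: bytes[0:3] = FB 99 78 -> value 1969403 (3 byte(s))
  byte[3]=0x98 cont=1 payload=0x18=24: acc |= 24<<0 -> acc=24 shift=7
  byte[4]=0x36 cont=0 payload=0x36=54: acc |= 54<<7 -> acc=6936 shift=14 [end]
Varint 2: bytes[3:5] = 98 36 -> value 6936 (2 byte(s))
  byte[5]=0xD4 cont=1 payload=0x54=84: acc |= 84<<0 -> acc=84 shift=7
  byte[6]=0x3A cont=0 payload=0x3A=58: acc |= 58<<7 -> acc=7508 shift=14 [end]
Varint 3: bytes[5:7] = D4 3A -> value 7508 (2 byte(s))
  byte[7]=0x72 cont=0 payload=0x72=114: acc |= 114<<0 -> acc=114 shift=7 [end]
Varint 4: bytes[7:8] = 72 -> value 114 (1 byte(s))
  byte[8]=0xC7 cont=1 payload=0x47=71: acc |= 71<<0 -> acc=71 shift=7
  byte[9]=0xC8 cont=1 payload=0x48=72: acc |= 72<<7 -> acc=9287 shift=14
  byte[10]=0xB2 cont=1 payload=0x32=50: acc |= 50<<14 -> acc=828487 shift=21
  byte[11]=0x08 cont=0 payload=0x08=8: acc |= 8<<21 -> acc=17605703 shift=28 [end]
Varint 5: bytes[8:12] = C7 C8 B2 08 -> value 17605703 (4 byte(s))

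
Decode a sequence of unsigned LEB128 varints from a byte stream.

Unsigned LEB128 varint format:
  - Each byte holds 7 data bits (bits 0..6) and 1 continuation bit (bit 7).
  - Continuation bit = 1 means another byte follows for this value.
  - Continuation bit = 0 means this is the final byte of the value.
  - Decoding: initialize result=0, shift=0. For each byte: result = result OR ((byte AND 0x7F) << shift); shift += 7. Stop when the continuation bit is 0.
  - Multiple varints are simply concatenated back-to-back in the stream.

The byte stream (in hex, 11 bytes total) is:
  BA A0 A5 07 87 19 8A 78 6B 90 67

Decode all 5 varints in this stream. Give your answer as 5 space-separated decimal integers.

  byte[0]=0xBA cont=1 payload=0x3A=58: acc |= 58<<0 -> acc=58 shift=7
  byte[1]=0xA0 cont=1 payload=0x20=32: acc |= 32<<7 -> acc=4154 shift=14
  byte[2]=0xA5 cont=1 payload=0x25=37: acc |= 37<<14 -> acc=610362 shift=21
  byte[3]=0x07 cont=0 payload=0x07=7: acc |= 7<<21 -> acc=15290426 shift=28 [end]
Varint 1: bytes[0:4] = BA A0 A5 07 -> value 15290426 (4 byte(s))
  byte[4]=0x87 cont=1 payload=0x07=7: acc |= 7<<0 -> acc=7 shift=7
  byte[5]=0x19 cont=0 payload=0x19=25: acc |= 25<<7 -> acc=3207 shift=14 [end]
Varint 2: bytes[4:6] = 87 19 -> value 3207 (2 byte(s))
  byte[6]=0x8A cont=1 payload=0x0A=10: acc |= 10<<0 -> acc=10 shift=7
  byte[7]=0x78 cont=0 payload=0x78=120: acc |= 120<<7 -> acc=15370 shift=14 [end]
Varint 3: bytes[6:8] = 8A 78 -> value 15370 (2 byte(s))
  byte[8]=0x6B cont=0 payload=0x6B=107: acc |= 107<<0 -> acc=107 shift=7 [end]
Varint 4: bytes[8:9] = 6B -> value 107 (1 byte(s))
  byte[9]=0x90 cont=1 payload=0x10=16: acc |= 16<<0 -> acc=16 shift=7
  byte[10]=0x67 cont=0 payload=0x67=103: acc |= 103<<7 -> acc=13200 shift=14 [end]
Varint 5: bytes[9:11] = 90 67 -> value 13200 (2 byte(s))

Answer: 15290426 3207 15370 107 13200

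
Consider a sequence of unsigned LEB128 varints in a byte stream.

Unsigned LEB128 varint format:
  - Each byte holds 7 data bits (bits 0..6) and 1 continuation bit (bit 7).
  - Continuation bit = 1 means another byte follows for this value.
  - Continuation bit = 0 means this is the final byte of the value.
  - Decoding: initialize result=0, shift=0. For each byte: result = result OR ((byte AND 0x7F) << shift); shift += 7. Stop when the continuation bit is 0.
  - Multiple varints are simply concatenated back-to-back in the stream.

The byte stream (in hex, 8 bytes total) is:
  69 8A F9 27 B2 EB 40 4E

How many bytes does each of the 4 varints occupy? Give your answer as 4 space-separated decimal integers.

  byte[0]=0x69 cont=0 payload=0x69=105: acc |= 105<<0 -> acc=105 shift=7 [end]
Varint 1: bytes[0:1] = 69 -> value 105 (1 byte(s))
  byte[1]=0x8A cont=1 payload=0x0A=10: acc |= 10<<0 -> acc=10 shift=7
  byte[2]=0xF9 cont=1 payload=0x79=121: acc |= 121<<7 -> acc=15498 shift=14
  byte[3]=0x27 cont=0 payload=0x27=39: acc |= 39<<14 -> acc=654474 shift=21 [end]
Varint 2: bytes[1:4] = 8A F9 27 -> value 654474 (3 byte(s))
  byte[4]=0xB2 cont=1 payload=0x32=50: acc |= 50<<0 -> acc=50 shift=7
  byte[5]=0xEB cont=1 payload=0x6B=107: acc |= 107<<7 -> acc=13746 shift=14
  byte[6]=0x40 cont=0 payload=0x40=64: acc |= 64<<14 -> acc=1062322 shift=21 [end]
Varint 3: bytes[4:7] = B2 EB 40 -> value 1062322 (3 byte(s))
  byte[7]=0x4E cont=0 payload=0x4E=78: acc |= 78<<0 -> acc=78 shift=7 [end]
Varint 4: bytes[7:8] = 4E -> value 78 (1 byte(s))

Answer: 1 3 3 1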